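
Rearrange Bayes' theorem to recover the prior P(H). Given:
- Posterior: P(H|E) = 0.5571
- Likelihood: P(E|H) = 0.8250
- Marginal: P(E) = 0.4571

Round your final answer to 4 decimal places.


From Bayes' theorem: P(H|E) = P(E|H) × P(H) / P(E)

Rearranging for P(H):
P(H) = P(H|E) × P(E) / P(E|H)
     = 0.5571 × 0.4571 / 0.8250
     = 0.25465041 / 0.8250
     = 0.3087


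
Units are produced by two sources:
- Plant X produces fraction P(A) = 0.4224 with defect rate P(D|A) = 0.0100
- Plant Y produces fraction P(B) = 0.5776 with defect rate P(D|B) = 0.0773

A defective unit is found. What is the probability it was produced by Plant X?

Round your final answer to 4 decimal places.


Let A = from Plant X, D = defective

Given:
- P(A) = 0.4224, P(B) = 0.5776
- P(D|A) = 0.0100, P(D|B) = 0.0773

Step 1: Find P(D)
P(D) = P(D|A)P(A) + P(D|B)P(B)
     = 0.0100 × 0.4224 + 0.0773 × 0.5776
     = 0.00422400 + 0.04464848
     = 0.04887248

Step 2: Apply Bayes' theorem
P(A|D) = P(D|A)P(A) / P(D)
       = 0.00422400 / 0.04887248
       = 0.0864


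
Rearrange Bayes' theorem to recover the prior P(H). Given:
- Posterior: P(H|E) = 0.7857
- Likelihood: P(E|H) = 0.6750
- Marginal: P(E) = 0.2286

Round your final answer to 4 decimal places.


From Bayes' theorem: P(H|E) = P(E|H) × P(H) / P(E)

Rearranging for P(H):
P(H) = P(H|E) × P(E) / P(E|H)
     = 0.7857 × 0.2286 / 0.6750
     = 0.17961102 / 0.6750
     = 0.2661


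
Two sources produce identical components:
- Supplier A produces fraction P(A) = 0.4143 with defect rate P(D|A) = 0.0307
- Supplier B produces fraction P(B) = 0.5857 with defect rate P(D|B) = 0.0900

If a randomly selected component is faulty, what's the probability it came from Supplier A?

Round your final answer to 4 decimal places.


Let A = from Supplier A, D = faulty

Given:
- P(A) = 0.4143, P(B) = 0.5857
- P(D|A) = 0.0307, P(D|B) = 0.0900

Step 1: Find P(D)
P(D) = P(D|A)P(A) + P(D|B)P(B)
     = 0.0307 × 0.4143 + 0.0900 × 0.5857
     = 0.01271901 + 0.05271300
     = 0.06543201

Step 2: Apply Bayes' theorem
P(A|D) = P(D|A)P(A) / P(D)
       = 0.01271901 / 0.06543201
       = 0.1944


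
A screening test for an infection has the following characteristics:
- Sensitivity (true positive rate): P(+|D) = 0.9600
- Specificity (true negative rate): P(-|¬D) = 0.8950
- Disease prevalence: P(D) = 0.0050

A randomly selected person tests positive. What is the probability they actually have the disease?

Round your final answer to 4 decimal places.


Let D = has disease, + = positive test

Given:
- P(D) = 0.0050 (prevalence)
- P(+|D) = 0.9600 (sensitivity)
- P(-|¬D) = 0.8950 (specificity)
- P(+|¬D) = 0.1050 (false positive rate = 1 - specificity)

Step 1: Find P(+)
P(+) = P(+|D)P(D) + P(+|¬D)P(¬D)
     = 0.9600 × 0.0050 + 0.1050 × 0.9950
     = 0.00480000 + 0.10447500
     = 0.10927500

Step 2: Apply Bayes' theorem for P(D|+)
P(D|+) = P(+|D)P(D) / P(+)
       = 0.00480000 / 0.10927500
       = 0.0439


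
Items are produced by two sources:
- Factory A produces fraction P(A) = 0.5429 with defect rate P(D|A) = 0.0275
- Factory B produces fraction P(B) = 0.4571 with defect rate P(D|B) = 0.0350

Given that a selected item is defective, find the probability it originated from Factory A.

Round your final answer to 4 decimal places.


Let A = from Factory A, D = defective

Given:
- P(A) = 0.5429, P(B) = 0.4571
- P(D|A) = 0.0275, P(D|B) = 0.0350

Step 1: Find P(D)
P(D) = P(D|A)P(A) + P(D|B)P(B)
     = 0.0275 × 0.5429 + 0.0350 × 0.4571
     = 0.01492975 + 0.01599850
     = 0.03092825

Step 2: Apply Bayes' theorem
P(A|D) = P(D|A)P(A) / P(D)
       = 0.01492975 / 0.03092825
       = 0.4827


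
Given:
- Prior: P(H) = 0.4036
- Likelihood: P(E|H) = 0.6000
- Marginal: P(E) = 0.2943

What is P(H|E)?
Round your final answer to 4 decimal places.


Using Bayes' theorem:

P(H|E) = P(E|H) × P(H) / P(E)
       = 0.6000 × 0.4036 / 0.2943
       = 0.24216000 / 0.2943
       = 0.8228

The evidence strengthens our belief in H.
Prior: 0.4036 → Posterior: 0.8228


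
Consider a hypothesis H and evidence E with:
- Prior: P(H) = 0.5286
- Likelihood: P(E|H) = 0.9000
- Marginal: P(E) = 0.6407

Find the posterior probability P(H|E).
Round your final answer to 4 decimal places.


Using Bayes' theorem:

P(H|E) = P(E|H) × P(H) / P(E)
       = 0.9000 × 0.5286 / 0.6407
       = 0.47574000 / 0.6407
       = 0.7425

The evidence strengthens our belief in H.
Prior: 0.5286 → Posterior: 0.7425


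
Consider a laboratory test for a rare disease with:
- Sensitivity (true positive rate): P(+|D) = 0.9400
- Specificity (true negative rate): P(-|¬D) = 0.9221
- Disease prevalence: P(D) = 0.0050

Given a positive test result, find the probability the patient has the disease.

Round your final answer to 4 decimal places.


Let D = has disease, + = positive test

Given:
- P(D) = 0.0050 (prevalence)
- P(+|D) = 0.9400 (sensitivity)
- P(-|¬D) = 0.9221 (specificity)
- P(+|¬D) = 0.0779 (false positive rate = 1 - specificity)

Step 1: Find P(+)
P(+) = P(+|D)P(D) + P(+|¬D)P(¬D)
     = 0.9400 × 0.0050 + 0.0779 × 0.9950
     = 0.00470000 + 0.07751050
     = 0.08221050

Step 2: Apply Bayes' theorem for P(D|+)
P(D|+) = P(+|D)P(D) / P(+)
       = 0.00470000 / 0.08221050
       = 0.0572


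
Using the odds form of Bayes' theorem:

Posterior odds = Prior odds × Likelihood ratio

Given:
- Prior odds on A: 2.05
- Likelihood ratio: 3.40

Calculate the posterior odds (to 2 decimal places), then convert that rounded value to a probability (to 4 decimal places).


Step 1: Calculate posterior odds
Posterior odds = Prior odds × LR
               = 2.05 × 3.40
               = 6.97

Step 2: Convert to probability
P(A|E) = Posterior odds / (1 + Posterior odds)
       = 6.97 / (1 + 6.97)
       = 6.97 / 7.97
       = 0.8745

The evidence increased P(A) from 0.6721 to 0.8745.


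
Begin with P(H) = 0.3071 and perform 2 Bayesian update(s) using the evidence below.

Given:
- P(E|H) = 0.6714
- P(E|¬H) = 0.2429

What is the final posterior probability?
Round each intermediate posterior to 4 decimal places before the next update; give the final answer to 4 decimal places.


Sequential Bayesian updating:

Initial prior: P(H) = 0.3071

Update 1:
  P(E) = 0.6714 × 0.3071 + 0.2429 × 0.6929 = 0.20618694 + 0.16830541 = 0.37449235
  P(H|E) = 0.20618694 / 0.37449235 = 0.5506

Update 2:
  P(E) = 0.6714 × 0.5506 + 0.2429 × 0.4494 = 0.36967284 + 0.10915926 = 0.47883210
  P(H|E) = 0.36967284 / 0.47883210 = 0.7720

Final posterior: 0.7720


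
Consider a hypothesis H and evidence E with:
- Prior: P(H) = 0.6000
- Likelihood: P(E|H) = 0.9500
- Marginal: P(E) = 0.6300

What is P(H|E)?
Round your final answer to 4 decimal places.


Using Bayes' theorem:

P(H|E) = P(E|H) × P(H) / P(E)
       = 0.9500 × 0.6000 / 0.6300
       = 0.57000000 / 0.6300
       = 0.9048

The evidence strengthens our belief in H.
Prior: 0.6000 → Posterior: 0.9048


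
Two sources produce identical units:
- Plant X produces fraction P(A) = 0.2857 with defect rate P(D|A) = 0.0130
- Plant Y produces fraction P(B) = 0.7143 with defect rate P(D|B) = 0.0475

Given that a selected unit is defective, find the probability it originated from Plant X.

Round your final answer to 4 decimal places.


Let A = from Plant X, D = defective

Given:
- P(A) = 0.2857, P(B) = 0.7143
- P(D|A) = 0.0130, P(D|B) = 0.0475

Step 1: Find P(D)
P(D) = P(D|A)P(A) + P(D|B)P(B)
     = 0.0130 × 0.2857 + 0.0475 × 0.7143
     = 0.00371410 + 0.03392925
     = 0.03764335

Step 2: Apply Bayes' theorem
P(A|D) = P(D|A)P(A) / P(D)
       = 0.00371410 / 0.03764335
       = 0.0987


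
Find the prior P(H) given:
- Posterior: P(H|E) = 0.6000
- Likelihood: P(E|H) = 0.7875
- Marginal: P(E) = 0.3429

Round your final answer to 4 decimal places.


From Bayes' theorem: P(H|E) = P(E|H) × P(H) / P(E)

Rearranging for P(H):
P(H) = P(H|E) × P(E) / P(E|H)
     = 0.6000 × 0.3429 / 0.7875
     = 0.20574000 / 0.7875
     = 0.2613


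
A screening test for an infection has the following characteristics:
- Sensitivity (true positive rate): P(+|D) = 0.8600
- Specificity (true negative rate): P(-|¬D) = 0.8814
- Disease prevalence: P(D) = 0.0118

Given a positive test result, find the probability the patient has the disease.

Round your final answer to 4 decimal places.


Let D = has disease, + = positive test

Given:
- P(D) = 0.0118 (prevalence)
- P(+|D) = 0.8600 (sensitivity)
- P(-|¬D) = 0.8814 (specificity)
- P(+|¬D) = 0.1186 (false positive rate = 1 - specificity)

Step 1: Find P(+)
P(+) = P(+|D)P(D) + P(+|¬D)P(¬D)
     = 0.8600 × 0.0118 + 0.1186 × 0.9882
     = 0.01014800 + 0.11720052
     = 0.12734852

Step 2: Apply Bayes' theorem for P(D|+)
P(D|+) = P(+|D)P(D) / P(+)
       = 0.01014800 / 0.12734852
       = 0.0797


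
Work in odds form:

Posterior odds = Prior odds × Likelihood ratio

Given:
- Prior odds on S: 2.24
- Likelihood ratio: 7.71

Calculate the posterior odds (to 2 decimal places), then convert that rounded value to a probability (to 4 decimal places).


Step 1: Calculate posterior odds
Posterior odds = Prior odds × LR
               = 2.24 × 7.71
               = 17.27

Step 2: Convert to probability
P(S|E) = Posterior odds / (1 + Posterior odds)
       = 17.27 / (1 + 17.27)
       = 17.27 / 18.27
       = 0.9453

The evidence increased P(S) from 0.6914 to 0.9453.


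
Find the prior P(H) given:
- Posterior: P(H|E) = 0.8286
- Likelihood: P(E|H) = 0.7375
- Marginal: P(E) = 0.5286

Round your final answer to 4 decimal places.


From Bayes' theorem: P(H|E) = P(E|H) × P(H) / P(E)

Rearranging for P(H):
P(H) = P(H|E) × P(E) / P(E|H)
     = 0.8286 × 0.5286 / 0.7375
     = 0.43799796 / 0.7375
     = 0.5939


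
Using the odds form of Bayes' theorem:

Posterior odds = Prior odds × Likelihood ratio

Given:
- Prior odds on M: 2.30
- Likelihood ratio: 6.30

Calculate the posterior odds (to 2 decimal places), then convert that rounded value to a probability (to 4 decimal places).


Step 1: Calculate posterior odds
Posterior odds = Prior odds × LR
               = 2.30 × 6.30
               = 14.49

Step 2: Convert to probability
P(M|E) = Posterior odds / (1 + Posterior odds)
       = 14.49 / (1 + 14.49)
       = 14.49 / 15.49
       = 0.9354

The evidence increased P(M) from 0.6970 to 0.9354.


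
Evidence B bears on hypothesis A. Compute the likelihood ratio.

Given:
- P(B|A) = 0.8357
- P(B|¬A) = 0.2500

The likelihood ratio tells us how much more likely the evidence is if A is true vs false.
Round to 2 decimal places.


Likelihood Ratio (LR) = P(B|A) / P(B|¬A)

LR = 0.8357 / 0.2500
   = 3.34

The evidence is 3.34 times more likely if A is true than if A is false.
Because LR exceeds 1, B is evidence for A.


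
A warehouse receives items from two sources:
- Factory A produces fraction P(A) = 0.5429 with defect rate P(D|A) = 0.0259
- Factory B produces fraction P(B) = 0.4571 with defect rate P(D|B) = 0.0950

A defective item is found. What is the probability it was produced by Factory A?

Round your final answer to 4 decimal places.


Let A = from Factory A, D = defective

Given:
- P(A) = 0.5429, P(B) = 0.4571
- P(D|A) = 0.0259, P(D|B) = 0.0950

Step 1: Find P(D)
P(D) = P(D|A)P(A) + P(D|B)P(B)
     = 0.0259 × 0.5429 + 0.0950 × 0.4571
     = 0.01406111 + 0.04342450
     = 0.05748561

Step 2: Apply Bayes' theorem
P(A|D) = P(D|A)P(A) / P(D)
       = 0.01406111 / 0.05748561
       = 0.2446


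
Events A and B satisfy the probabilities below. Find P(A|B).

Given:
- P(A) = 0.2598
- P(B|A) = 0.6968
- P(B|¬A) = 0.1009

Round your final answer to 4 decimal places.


Bayes' theorem: P(A|B) = P(B|A) × P(A) / P(B)

Step 1: Calculate P(B) using law of total probability
P(B) = P(B|A)P(A) + P(B|¬A)P(¬A)
     = 0.6968 × 0.2598 + 0.1009 × 0.7402
     = 0.18102864 + 0.07468618
     = 0.25571482

Step 2: Apply Bayes' theorem
P(A|B) = P(B|A) × P(A) / P(B)
       = 0.18102864 / 0.25571482
       = 0.7079


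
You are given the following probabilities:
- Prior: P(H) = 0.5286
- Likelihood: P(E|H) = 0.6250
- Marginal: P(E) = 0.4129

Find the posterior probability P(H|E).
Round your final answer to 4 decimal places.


Using Bayes' theorem:

P(H|E) = P(E|H) × P(H) / P(E)
       = 0.6250 × 0.5286 / 0.4129
       = 0.33037500 / 0.4129
       = 0.8001

The evidence strengthens our belief in H.
Prior: 0.5286 → Posterior: 0.8001


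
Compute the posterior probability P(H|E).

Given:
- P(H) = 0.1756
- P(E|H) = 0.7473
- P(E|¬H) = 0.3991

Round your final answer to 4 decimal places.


Bayes' theorem: P(H|E) = P(E|H) × P(H) / P(E)

Step 1: Calculate P(E) using law of total probability
P(E) = P(E|H)P(H) + P(E|¬H)P(¬H)
     = 0.7473 × 0.1756 + 0.3991 × 0.8244
     = 0.13122588 + 0.32901804
     = 0.46024392

Step 2: Apply Bayes' theorem
P(H|E) = P(E|H) × P(H) / P(E)
       = 0.13122588 / 0.46024392
       = 0.2851


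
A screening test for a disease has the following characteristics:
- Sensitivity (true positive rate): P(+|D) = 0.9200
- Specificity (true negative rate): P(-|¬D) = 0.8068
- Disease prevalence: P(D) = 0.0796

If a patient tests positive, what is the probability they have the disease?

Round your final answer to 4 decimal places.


Let D = has disease, + = positive test

Given:
- P(D) = 0.0796 (prevalence)
- P(+|D) = 0.9200 (sensitivity)
- P(-|¬D) = 0.8068 (specificity)
- P(+|¬D) = 0.1932 (false positive rate = 1 - specificity)

Step 1: Find P(+)
P(+) = P(+|D)P(D) + P(+|¬D)P(¬D)
     = 0.9200 × 0.0796 + 0.1932 × 0.9204
     = 0.07323200 + 0.17782128
     = 0.25105328

Step 2: Apply Bayes' theorem for P(D|+)
P(D|+) = P(+|D)P(D) / P(+)
       = 0.07323200 / 0.25105328
       = 0.2917


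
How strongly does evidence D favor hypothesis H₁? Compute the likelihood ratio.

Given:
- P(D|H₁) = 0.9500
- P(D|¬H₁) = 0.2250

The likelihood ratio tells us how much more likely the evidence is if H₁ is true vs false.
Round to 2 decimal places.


Likelihood Ratio (LR) = P(D|H₁) / P(D|¬H₁)

LR = 0.9500 / 0.2250
   = 4.22

The evidence is 4.22 times more likely if H₁ is true than if H₁ is false.
Since LR > 1, the evidence supports H₁ over ¬H₁.


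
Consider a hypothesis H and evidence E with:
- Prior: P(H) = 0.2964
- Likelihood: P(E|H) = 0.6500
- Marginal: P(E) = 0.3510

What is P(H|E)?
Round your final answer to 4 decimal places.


Using Bayes' theorem:

P(H|E) = P(E|H) × P(H) / P(E)
       = 0.6500 × 0.2964 / 0.3510
       = 0.19266000 / 0.3510
       = 0.5489

The evidence strengthens our belief in H.
Prior: 0.2964 → Posterior: 0.5489


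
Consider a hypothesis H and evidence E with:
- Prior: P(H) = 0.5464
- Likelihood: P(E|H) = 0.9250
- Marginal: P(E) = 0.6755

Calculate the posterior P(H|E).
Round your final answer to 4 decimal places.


Using Bayes' theorem:

P(H|E) = P(E|H) × P(H) / P(E)
       = 0.9250 × 0.5464 / 0.6755
       = 0.50542000 / 0.6755
       = 0.7482

The evidence strengthens our belief in H.
Prior: 0.5464 → Posterior: 0.7482


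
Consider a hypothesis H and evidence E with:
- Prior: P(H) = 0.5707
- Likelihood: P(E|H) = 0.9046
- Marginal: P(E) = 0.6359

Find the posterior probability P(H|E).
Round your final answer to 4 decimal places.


Using Bayes' theorem:

P(H|E) = P(E|H) × P(H) / P(E)
       = 0.9046 × 0.5707 / 0.6359
       = 0.51625522 / 0.6359
       = 0.8118

The evidence strengthens our belief in H.
Prior: 0.5707 → Posterior: 0.8118


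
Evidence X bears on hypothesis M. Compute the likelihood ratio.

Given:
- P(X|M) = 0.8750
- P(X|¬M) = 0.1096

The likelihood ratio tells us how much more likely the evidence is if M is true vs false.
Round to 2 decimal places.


Likelihood Ratio (LR) = P(X|M) / P(X|¬M)

LR = 0.8750 / 0.1096
   = 7.98

The evidence is 7.98 times more likely if M is true than if M is false.
LR > 1, so observing X raises the odds in favor of M.


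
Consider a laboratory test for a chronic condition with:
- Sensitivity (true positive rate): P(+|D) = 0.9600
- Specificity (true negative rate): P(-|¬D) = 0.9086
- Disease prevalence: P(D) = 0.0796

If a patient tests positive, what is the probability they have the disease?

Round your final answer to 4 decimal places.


Let D = has disease, + = positive test

Given:
- P(D) = 0.0796 (prevalence)
- P(+|D) = 0.9600 (sensitivity)
- P(-|¬D) = 0.9086 (specificity)
- P(+|¬D) = 0.0914 (false positive rate = 1 - specificity)

Step 1: Find P(+)
P(+) = P(+|D)P(D) + P(+|¬D)P(¬D)
     = 0.9600 × 0.0796 + 0.0914 × 0.9204
     = 0.07641600 + 0.08412456
     = 0.16054056

Step 2: Apply Bayes' theorem for P(D|+)
P(D|+) = P(+|D)P(D) / P(+)
       = 0.07641600 / 0.16054056
       = 0.4760


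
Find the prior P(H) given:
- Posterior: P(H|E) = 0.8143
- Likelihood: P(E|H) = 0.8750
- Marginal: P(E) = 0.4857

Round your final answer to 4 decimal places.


From Bayes' theorem: P(H|E) = P(E|H) × P(H) / P(E)

Rearranging for P(H):
P(H) = P(H|E) × P(E) / P(E|H)
     = 0.8143 × 0.4857 / 0.8750
     = 0.39550551 / 0.8750
     = 0.4520


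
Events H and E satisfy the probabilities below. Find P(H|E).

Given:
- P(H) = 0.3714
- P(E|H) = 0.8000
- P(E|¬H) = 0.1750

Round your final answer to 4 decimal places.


Bayes' theorem: P(H|E) = P(E|H) × P(H) / P(E)

Step 1: Calculate P(E) using law of total probability
P(E) = P(E|H)P(H) + P(E|¬H)P(¬H)
     = 0.8000 × 0.3714 + 0.1750 × 0.6286
     = 0.29712000 + 0.11000500
     = 0.40712500

Step 2: Apply Bayes' theorem
P(H|E) = P(E|H) × P(H) / P(E)
       = 0.29712000 / 0.40712500
       = 0.7298


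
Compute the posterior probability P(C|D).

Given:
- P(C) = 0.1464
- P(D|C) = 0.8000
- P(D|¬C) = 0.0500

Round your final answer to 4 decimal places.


Bayes' theorem: P(C|D) = P(D|C) × P(C) / P(D)

Step 1: Calculate P(D) using law of total probability
P(D) = P(D|C)P(C) + P(D|¬C)P(¬C)
     = 0.8000 × 0.1464 + 0.0500 × 0.8536
     = 0.11712000 + 0.04268000
     = 0.15980000

Step 2: Apply Bayes' theorem
P(C|D) = P(D|C) × P(C) / P(D)
       = 0.11712000 / 0.15980000
       = 0.7329


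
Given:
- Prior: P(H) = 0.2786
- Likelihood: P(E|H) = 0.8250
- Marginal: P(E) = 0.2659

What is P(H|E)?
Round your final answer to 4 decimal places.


Using Bayes' theorem:

P(H|E) = P(E|H) × P(H) / P(E)
       = 0.8250 × 0.2786 / 0.2659
       = 0.22984500 / 0.2659
       = 0.8644

The evidence strengthens our belief in H.
Prior: 0.2786 → Posterior: 0.8644


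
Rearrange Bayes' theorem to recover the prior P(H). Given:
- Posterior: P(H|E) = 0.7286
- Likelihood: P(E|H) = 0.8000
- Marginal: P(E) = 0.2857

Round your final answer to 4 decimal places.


From Bayes' theorem: P(H|E) = P(E|H) × P(H) / P(E)

Rearranging for P(H):
P(H) = P(H|E) × P(E) / P(E|H)
     = 0.7286 × 0.2857 / 0.8000
     = 0.20816102 / 0.8000
     = 0.2602


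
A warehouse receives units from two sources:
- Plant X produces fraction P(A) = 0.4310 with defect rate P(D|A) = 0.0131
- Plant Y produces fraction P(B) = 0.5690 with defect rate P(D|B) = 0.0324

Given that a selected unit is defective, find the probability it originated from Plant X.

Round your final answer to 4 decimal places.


Let A = from Plant X, D = defective

Given:
- P(A) = 0.4310, P(B) = 0.5690
- P(D|A) = 0.0131, P(D|B) = 0.0324

Step 1: Find P(D)
P(D) = P(D|A)P(A) + P(D|B)P(B)
     = 0.0131 × 0.4310 + 0.0324 × 0.5690
     = 0.00564610 + 0.01843560
     = 0.02408170

Step 2: Apply Bayes' theorem
P(A|D) = P(D|A)P(A) / P(D)
       = 0.00564610 / 0.02408170
       = 0.2345


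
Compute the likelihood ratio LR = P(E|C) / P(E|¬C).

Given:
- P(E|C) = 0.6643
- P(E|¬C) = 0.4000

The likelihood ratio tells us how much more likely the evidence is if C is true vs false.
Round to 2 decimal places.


Likelihood Ratio (LR) = P(E|C) / P(E|¬C)

LR = 0.6643 / 0.4000
   = 1.66

The evidence is 1.66 times more likely if C is true than if C is false.
LR > 1, so observing E raises the odds in favor of C.


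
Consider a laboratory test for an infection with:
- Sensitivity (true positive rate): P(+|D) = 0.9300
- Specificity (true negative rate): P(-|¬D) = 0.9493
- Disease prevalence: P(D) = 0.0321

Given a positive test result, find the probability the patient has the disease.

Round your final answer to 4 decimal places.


Let D = has disease, + = positive test

Given:
- P(D) = 0.0321 (prevalence)
- P(+|D) = 0.9300 (sensitivity)
- P(-|¬D) = 0.9493 (specificity)
- P(+|¬D) = 0.0507 (false positive rate = 1 - specificity)

Step 1: Find P(+)
P(+) = P(+|D)P(D) + P(+|¬D)P(¬D)
     = 0.9300 × 0.0321 + 0.0507 × 0.9679
     = 0.02985300 + 0.04907253
     = 0.07892553

Step 2: Apply Bayes' theorem for P(D|+)
P(D|+) = P(+|D)P(D) / P(+)
       = 0.02985300 / 0.07892553
       = 0.3782


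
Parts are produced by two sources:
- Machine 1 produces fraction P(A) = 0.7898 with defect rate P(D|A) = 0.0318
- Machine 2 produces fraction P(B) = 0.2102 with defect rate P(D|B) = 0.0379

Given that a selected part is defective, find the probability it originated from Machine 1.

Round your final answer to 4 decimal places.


Let A = from Machine 1, D = defective

Given:
- P(A) = 0.7898, P(B) = 0.2102
- P(D|A) = 0.0318, P(D|B) = 0.0379

Step 1: Find P(D)
P(D) = P(D|A)P(A) + P(D|B)P(B)
     = 0.0318 × 0.7898 + 0.0379 × 0.2102
     = 0.02511564 + 0.00796658
     = 0.03308222

Step 2: Apply Bayes' theorem
P(A|D) = P(D|A)P(A) / P(D)
       = 0.02511564 / 0.03308222
       = 0.7592


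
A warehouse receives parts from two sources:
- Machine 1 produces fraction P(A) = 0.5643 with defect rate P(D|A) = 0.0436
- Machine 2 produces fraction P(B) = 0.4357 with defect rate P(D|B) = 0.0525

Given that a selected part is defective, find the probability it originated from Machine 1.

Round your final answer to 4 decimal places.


Let A = from Machine 1, D = defective

Given:
- P(A) = 0.5643, P(B) = 0.4357
- P(D|A) = 0.0436, P(D|B) = 0.0525

Step 1: Find P(D)
P(D) = P(D|A)P(A) + P(D|B)P(B)
     = 0.0436 × 0.5643 + 0.0525 × 0.4357
     = 0.02460348 + 0.02287425
     = 0.04747773

Step 2: Apply Bayes' theorem
P(A|D) = P(D|A)P(A) / P(D)
       = 0.02460348 / 0.04747773
       = 0.5182


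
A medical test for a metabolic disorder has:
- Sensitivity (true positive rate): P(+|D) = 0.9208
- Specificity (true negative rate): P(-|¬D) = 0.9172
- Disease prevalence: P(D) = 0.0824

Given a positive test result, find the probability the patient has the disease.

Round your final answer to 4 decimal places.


Let D = has disease, + = positive test

Given:
- P(D) = 0.0824 (prevalence)
- P(+|D) = 0.9208 (sensitivity)
- P(-|¬D) = 0.9172 (specificity)
- P(+|¬D) = 0.0828 (false positive rate = 1 - specificity)

Step 1: Find P(+)
P(+) = P(+|D)P(D) + P(+|¬D)P(¬D)
     = 0.9208 × 0.0824 + 0.0828 × 0.9176
     = 0.07587392 + 0.07597728
     = 0.15185120

Step 2: Apply Bayes' theorem for P(D|+)
P(D|+) = P(+|D)P(D) / P(+)
       = 0.07587392 / 0.15185120
       = 0.4997


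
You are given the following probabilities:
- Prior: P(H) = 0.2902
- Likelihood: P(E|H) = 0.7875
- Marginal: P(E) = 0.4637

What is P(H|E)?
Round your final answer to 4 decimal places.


Using Bayes' theorem:

P(H|E) = P(E|H) × P(H) / P(E)
       = 0.7875 × 0.2902 / 0.4637
       = 0.22853250 / 0.4637
       = 0.4928

The evidence strengthens our belief in H.
Prior: 0.2902 → Posterior: 0.4928


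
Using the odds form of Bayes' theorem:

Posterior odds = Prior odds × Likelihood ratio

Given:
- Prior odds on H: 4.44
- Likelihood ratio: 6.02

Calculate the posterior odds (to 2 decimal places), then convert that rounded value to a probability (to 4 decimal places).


Step 1: Calculate posterior odds
Posterior odds = Prior odds × LR
               = 4.44 × 6.02
               = 26.73

Step 2: Convert to probability
P(H|E) = Posterior odds / (1 + Posterior odds)
       = 26.73 / (1 + 26.73)
       = 26.73 / 27.73
       = 0.9639

The evidence increased P(H) from 0.8162 to 0.9639.


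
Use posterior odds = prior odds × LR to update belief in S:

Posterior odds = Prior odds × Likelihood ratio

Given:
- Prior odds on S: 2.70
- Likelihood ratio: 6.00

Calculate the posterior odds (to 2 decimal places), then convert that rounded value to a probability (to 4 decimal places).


Step 1: Calculate posterior odds
Posterior odds = Prior odds × LR
               = 2.70 × 6.00
               = 16.20

Step 2: Convert to probability
P(S|E) = Posterior odds / (1 + Posterior odds)
       = 16.20 / (1 + 16.20)
       = 16.20 / 17.20
       = 0.9419

The evidence increased P(S) from 0.7297 to 0.9419.


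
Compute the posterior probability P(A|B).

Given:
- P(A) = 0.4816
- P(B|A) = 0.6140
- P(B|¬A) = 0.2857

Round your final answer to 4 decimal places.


Bayes' theorem: P(A|B) = P(B|A) × P(A) / P(B)

Step 1: Calculate P(B) using law of total probability
P(B) = P(B|A)P(A) + P(B|¬A)P(¬A)
     = 0.6140 × 0.4816 + 0.2857 × 0.5184
     = 0.29570240 + 0.14810688
     = 0.44380928

Step 2: Apply Bayes' theorem
P(A|B) = P(B|A) × P(A) / P(B)
       = 0.29570240 / 0.44380928
       = 0.6663


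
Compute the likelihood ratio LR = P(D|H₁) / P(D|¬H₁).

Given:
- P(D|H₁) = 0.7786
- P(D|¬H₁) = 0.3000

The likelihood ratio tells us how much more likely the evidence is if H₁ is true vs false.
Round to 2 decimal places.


Likelihood Ratio (LR) = P(D|H₁) / P(D|¬H₁)

LR = 0.7786 / 0.3000
   = 2.60

The evidence is 2.60 times more likely if H₁ is true than if H₁ is false.
LR > 1, so observing D raises the odds in favor of H₁.


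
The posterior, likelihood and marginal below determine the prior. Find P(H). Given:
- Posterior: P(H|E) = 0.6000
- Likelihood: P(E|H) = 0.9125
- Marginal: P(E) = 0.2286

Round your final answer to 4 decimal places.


From Bayes' theorem: P(H|E) = P(E|H) × P(H) / P(E)

Rearranging for P(H):
P(H) = P(H|E) × P(E) / P(E|H)
     = 0.6000 × 0.2286 / 0.9125
     = 0.13716000 / 0.9125
     = 0.1503


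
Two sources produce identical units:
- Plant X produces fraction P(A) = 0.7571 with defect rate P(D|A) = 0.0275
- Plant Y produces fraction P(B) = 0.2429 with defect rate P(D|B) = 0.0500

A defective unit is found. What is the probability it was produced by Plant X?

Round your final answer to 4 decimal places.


Let A = from Plant X, D = defective

Given:
- P(A) = 0.7571, P(B) = 0.2429
- P(D|A) = 0.0275, P(D|B) = 0.0500

Step 1: Find P(D)
P(D) = P(D|A)P(A) + P(D|B)P(B)
     = 0.0275 × 0.7571 + 0.0500 × 0.2429
     = 0.02082025 + 0.01214500
     = 0.03296525

Step 2: Apply Bayes' theorem
P(A|D) = P(D|A)P(A) / P(D)
       = 0.02082025 / 0.03296525
       = 0.6316


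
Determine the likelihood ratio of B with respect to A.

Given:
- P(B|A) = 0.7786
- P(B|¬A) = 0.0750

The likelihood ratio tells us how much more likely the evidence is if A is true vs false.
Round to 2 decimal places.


Likelihood Ratio (LR) = P(B|A) / P(B|¬A)

LR = 0.7786 / 0.0750
   = 10.38

The evidence is 10.38 times more likely if A is true than if A is false.
LR > 1, so observing B raises the odds in favor of A.


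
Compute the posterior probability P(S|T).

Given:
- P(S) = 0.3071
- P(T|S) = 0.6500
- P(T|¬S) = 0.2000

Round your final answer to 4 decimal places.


Bayes' theorem: P(S|T) = P(T|S) × P(S) / P(T)

Step 1: Calculate P(T) using law of total probability
P(T) = P(T|S)P(S) + P(T|¬S)P(¬S)
     = 0.6500 × 0.3071 + 0.2000 × 0.6929
     = 0.19961500 + 0.13858000
     = 0.33819500

Step 2: Apply Bayes' theorem
P(S|T) = P(T|S) × P(S) / P(T)
       = 0.19961500 / 0.33819500
       = 0.5902


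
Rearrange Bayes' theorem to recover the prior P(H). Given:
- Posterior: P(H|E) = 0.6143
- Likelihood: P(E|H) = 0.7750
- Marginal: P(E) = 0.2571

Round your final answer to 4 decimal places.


From Bayes' theorem: P(H|E) = P(E|H) × P(H) / P(E)

Rearranging for P(H):
P(H) = P(H|E) × P(E) / P(E|H)
     = 0.6143 × 0.2571 / 0.7750
     = 0.15793653 / 0.7750
     = 0.2038


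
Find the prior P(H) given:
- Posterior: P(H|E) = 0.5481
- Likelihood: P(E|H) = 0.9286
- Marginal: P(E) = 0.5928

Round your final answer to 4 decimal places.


From Bayes' theorem: P(H|E) = P(E|H) × P(H) / P(E)

Rearranging for P(H):
P(H) = P(H|E) × P(E) / P(E|H)
     = 0.5481 × 0.5928 / 0.9286
     = 0.32491368 / 0.9286
     = 0.3499


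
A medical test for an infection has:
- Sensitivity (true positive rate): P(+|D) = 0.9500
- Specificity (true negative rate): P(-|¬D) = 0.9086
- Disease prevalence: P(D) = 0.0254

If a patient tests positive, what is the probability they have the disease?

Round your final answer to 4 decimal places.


Let D = has disease, + = positive test

Given:
- P(D) = 0.0254 (prevalence)
- P(+|D) = 0.9500 (sensitivity)
- P(-|¬D) = 0.9086 (specificity)
- P(+|¬D) = 0.0914 (false positive rate = 1 - specificity)

Step 1: Find P(+)
P(+) = P(+|D)P(D) + P(+|¬D)P(¬D)
     = 0.9500 × 0.0254 + 0.0914 × 0.9746
     = 0.02413000 + 0.08907844
     = 0.11320844

Step 2: Apply Bayes' theorem for P(D|+)
P(D|+) = P(+|D)P(D) / P(+)
       = 0.02413000 / 0.11320844
       = 0.2131


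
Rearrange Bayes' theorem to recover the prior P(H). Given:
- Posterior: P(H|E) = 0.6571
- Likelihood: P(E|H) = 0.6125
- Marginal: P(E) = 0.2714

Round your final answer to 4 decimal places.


From Bayes' theorem: P(H|E) = P(E|H) × P(H) / P(E)

Rearranging for P(H):
P(H) = P(H|E) × P(E) / P(E|H)
     = 0.6571 × 0.2714 / 0.6125
     = 0.17833694 / 0.6125
     = 0.2912


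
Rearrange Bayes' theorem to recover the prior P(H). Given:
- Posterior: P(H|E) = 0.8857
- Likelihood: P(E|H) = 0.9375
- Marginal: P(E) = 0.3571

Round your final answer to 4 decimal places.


From Bayes' theorem: P(H|E) = P(E|H) × P(H) / P(E)

Rearranging for P(H):
P(H) = P(H|E) × P(E) / P(E|H)
     = 0.8857 × 0.3571 / 0.9375
     = 0.31628347 / 0.9375
     = 0.3374


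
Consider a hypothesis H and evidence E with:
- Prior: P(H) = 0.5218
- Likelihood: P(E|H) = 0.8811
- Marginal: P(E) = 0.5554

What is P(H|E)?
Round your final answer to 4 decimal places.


Using Bayes' theorem:

P(H|E) = P(E|H) × P(H) / P(E)
       = 0.8811 × 0.5218 / 0.5554
       = 0.45975798 / 0.5554
       = 0.8278

The evidence strengthens our belief in H.
Prior: 0.5218 → Posterior: 0.8278


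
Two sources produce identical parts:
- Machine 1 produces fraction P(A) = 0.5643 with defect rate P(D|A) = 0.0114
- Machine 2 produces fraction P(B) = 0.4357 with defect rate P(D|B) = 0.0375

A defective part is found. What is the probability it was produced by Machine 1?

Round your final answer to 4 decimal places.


Let A = from Machine 1, D = defective

Given:
- P(A) = 0.5643, P(B) = 0.4357
- P(D|A) = 0.0114, P(D|B) = 0.0375

Step 1: Find P(D)
P(D) = P(D|A)P(A) + P(D|B)P(B)
     = 0.0114 × 0.5643 + 0.0375 × 0.4357
     = 0.00643302 + 0.01633875
     = 0.02277177

Step 2: Apply Bayes' theorem
P(A|D) = P(D|A)P(A) / P(D)
       = 0.00643302 / 0.02277177
       = 0.2825


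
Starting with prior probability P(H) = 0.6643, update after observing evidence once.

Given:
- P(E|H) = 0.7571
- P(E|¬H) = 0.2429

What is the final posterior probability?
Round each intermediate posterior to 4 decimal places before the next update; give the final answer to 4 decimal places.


Sequential Bayesian updating:

Initial prior: P(H) = 0.6643

Update 1:
  P(E) = 0.7571 × 0.6643 + 0.2429 × 0.3357 = 0.50294153 + 0.08154153 = 0.58448306
  P(H|E) = 0.50294153 / 0.58448306 = 0.8605

Final posterior: 0.8605


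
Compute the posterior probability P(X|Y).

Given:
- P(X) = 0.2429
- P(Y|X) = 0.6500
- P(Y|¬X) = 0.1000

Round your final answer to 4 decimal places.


Bayes' theorem: P(X|Y) = P(Y|X) × P(X) / P(Y)

Step 1: Calculate P(Y) using law of total probability
P(Y) = P(Y|X)P(X) + P(Y|¬X)P(¬X)
     = 0.6500 × 0.2429 + 0.1000 × 0.7571
     = 0.15788500 + 0.07571000
     = 0.23359500

Step 2: Apply Bayes' theorem
P(X|Y) = P(Y|X) × P(X) / P(Y)
       = 0.15788500 / 0.23359500
       = 0.6759


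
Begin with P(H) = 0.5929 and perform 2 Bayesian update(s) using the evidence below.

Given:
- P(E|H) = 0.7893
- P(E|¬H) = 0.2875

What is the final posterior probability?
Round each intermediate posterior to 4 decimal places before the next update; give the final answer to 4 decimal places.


Sequential Bayesian updating:

Initial prior: P(H) = 0.5929

Update 1:
  P(E) = 0.7893 × 0.5929 + 0.2875 × 0.4071 = 0.46797597 + 0.11704125 = 0.58501722
  P(H|E) = 0.46797597 / 0.58501722 = 0.7999

Update 2:
  P(E) = 0.7893 × 0.7999 + 0.2875 × 0.2001 = 0.63136107 + 0.05752875 = 0.68888982
  P(H|E) = 0.63136107 / 0.68888982 = 0.9165

Final posterior: 0.9165


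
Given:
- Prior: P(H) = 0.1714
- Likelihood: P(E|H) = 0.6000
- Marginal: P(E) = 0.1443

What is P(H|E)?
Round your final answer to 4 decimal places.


Using Bayes' theorem:

P(H|E) = P(E|H) × P(H) / P(E)
       = 0.6000 × 0.1714 / 0.1443
       = 0.10284000 / 0.1443
       = 0.7127

The evidence strengthens our belief in H.
Prior: 0.1714 → Posterior: 0.7127


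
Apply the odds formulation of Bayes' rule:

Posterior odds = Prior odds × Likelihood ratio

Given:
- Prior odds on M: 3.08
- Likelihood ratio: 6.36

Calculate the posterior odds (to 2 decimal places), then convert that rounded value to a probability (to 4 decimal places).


Step 1: Calculate posterior odds
Posterior odds = Prior odds × LR
               = 3.08 × 6.36
               = 19.59

Step 2: Convert to probability
P(M|E) = Posterior odds / (1 + Posterior odds)
       = 19.59 / (1 + 19.59)
       = 19.59 / 20.59
       = 0.9514

The evidence increased P(M) from 0.7549 to 0.9514.


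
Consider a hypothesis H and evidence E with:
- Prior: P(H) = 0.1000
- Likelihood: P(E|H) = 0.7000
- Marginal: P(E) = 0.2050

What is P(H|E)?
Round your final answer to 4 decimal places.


Using Bayes' theorem:

P(H|E) = P(E|H) × P(H) / P(E)
       = 0.7000 × 0.1000 / 0.2050
       = 0.07000000 / 0.2050
       = 0.3415

The evidence strengthens our belief in H.
Prior: 0.1000 → Posterior: 0.3415


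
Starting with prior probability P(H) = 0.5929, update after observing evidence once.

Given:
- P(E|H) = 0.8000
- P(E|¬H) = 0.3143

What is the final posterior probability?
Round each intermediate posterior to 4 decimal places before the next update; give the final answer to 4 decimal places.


Sequential Bayesian updating:

Initial prior: P(H) = 0.5929

Update 1:
  P(E) = 0.8000 × 0.5929 + 0.3143 × 0.4071 = 0.47432000 + 0.12795153 = 0.60227153
  P(H|E) = 0.47432000 / 0.60227153 = 0.7876

Final posterior: 0.7876


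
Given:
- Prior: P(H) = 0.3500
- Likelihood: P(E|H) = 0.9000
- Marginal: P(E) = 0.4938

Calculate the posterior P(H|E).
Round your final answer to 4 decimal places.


Using Bayes' theorem:

P(H|E) = P(E|H) × P(H) / P(E)
       = 0.9000 × 0.3500 / 0.4938
       = 0.31500000 / 0.4938
       = 0.6379

The evidence strengthens our belief in H.
Prior: 0.3500 → Posterior: 0.6379


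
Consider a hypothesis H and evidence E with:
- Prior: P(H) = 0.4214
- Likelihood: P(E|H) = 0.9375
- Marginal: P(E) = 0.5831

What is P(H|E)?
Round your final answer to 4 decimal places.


Using Bayes' theorem:

P(H|E) = P(E|H) × P(H) / P(E)
       = 0.9375 × 0.4214 / 0.5831
       = 0.39506250 / 0.5831
       = 0.6775

The evidence strengthens our belief in H.
Prior: 0.4214 → Posterior: 0.6775


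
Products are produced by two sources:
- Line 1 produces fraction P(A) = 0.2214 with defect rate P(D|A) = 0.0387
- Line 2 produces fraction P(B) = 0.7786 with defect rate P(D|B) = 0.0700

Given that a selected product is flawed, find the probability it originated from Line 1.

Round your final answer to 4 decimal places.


Let A = from Line 1, D = flawed

Given:
- P(A) = 0.2214, P(B) = 0.7786
- P(D|A) = 0.0387, P(D|B) = 0.0700

Step 1: Find P(D)
P(D) = P(D|A)P(A) + P(D|B)P(B)
     = 0.0387 × 0.2214 + 0.0700 × 0.7786
     = 0.00856818 + 0.05450200
     = 0.06307018

Step 2: Apply Bayes' theorem
P(A|D) = P(D|A)P(A) / P(D)
       = 0.00856818 / 0.06307018
       = 0.1359


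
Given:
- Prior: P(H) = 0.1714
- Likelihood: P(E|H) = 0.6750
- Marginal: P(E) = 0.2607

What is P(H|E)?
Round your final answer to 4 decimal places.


Using Bayes' theorem:

P(H|E) = P(E|H) × P(H) / P(E)
       = 0.6750 × 0.1714 / 0.2607
       = 0.11569500 / 0.2607
       = 0.4438

The evidence strengthens our belief in H.
Prior: 0.1714 → Posterior: 0.4438


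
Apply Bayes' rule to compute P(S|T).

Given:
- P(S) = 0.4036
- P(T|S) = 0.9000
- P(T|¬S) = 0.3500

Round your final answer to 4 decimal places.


Bayes' theorem: P(S|T) = P(T|S) × P(S) / P(T)

Step 1: Calculate P(T) using law of total probability
P(T) = P(T|S)P(S) + P(T|¬S)P(¬S)
     = 0.9000 × 0.4036 + 0.3500 × 0.5964
     = 0.36324000 + 0.20874000
     = 0.57198000

Step 2: Apply Bayes' theorem
P(S|T) = P(T|S) × P(S) / P(T)
       = 0.36324000 / 0.57198000
       = 0.6351


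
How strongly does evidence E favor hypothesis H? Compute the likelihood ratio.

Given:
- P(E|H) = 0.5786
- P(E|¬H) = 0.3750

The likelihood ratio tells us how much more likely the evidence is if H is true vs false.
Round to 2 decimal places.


Likelihood Ratio (LR) = P(E|H) / P(E|¬H)

LR = 0.5786 / 0.3750
   = 1.54

The evidence is 1.54 times more likely if H is true than if H is false.
Since LR > 1, the evidence supports H over ¬H.


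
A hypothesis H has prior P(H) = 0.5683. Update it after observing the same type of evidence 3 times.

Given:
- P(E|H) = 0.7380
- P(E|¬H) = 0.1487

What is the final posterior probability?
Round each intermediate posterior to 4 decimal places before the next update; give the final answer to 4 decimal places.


Sequential Bayesian updating:

Initial prior: P(H) = 0.5683

Update 1:
  P(E) = 0.7380 × 0.5683 + 0.1487 × 0.4317 = 0.41940540 + 0.06419379 = 0.48359919
  P(H|E) = 0.41940540 / 0.48359919 = 0.8673

Update 2:
  P(E) = 0.7380 × 0.8673 + 0.1487 × 0.1327 = 0.64006740 + 0.01973249 = 0.65979989
  P(H|E) = 0.64006740 / 0.65979989 = 0.9701

Update 3:
  P(E) = 0.7380 × 0.9701 + 0.1487 × 0.0299 = 0.71593380 + 0.00444613 = 0.72037993
  P(H|E) = 0.71593380 / 0.72037993 = 0.9938

Final posterior: 0.9938


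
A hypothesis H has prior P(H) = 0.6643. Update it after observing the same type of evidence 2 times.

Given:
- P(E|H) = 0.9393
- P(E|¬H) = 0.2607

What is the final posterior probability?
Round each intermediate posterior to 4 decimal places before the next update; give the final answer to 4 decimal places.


Sequential Bayesian updating:

Initial prior: P(H) = 0.6643

Update 1:
  P(E) = 0.9393 × 0.6643 + 0.2607 × 0.3357 = 0.62397699 + 0.08751699 = 0.71149398
  P(H|E) = 0.62397699 / 0.71149398 = 0.8770

Update 2:
  P(E) = 0.9393 × 0.8770 + 0.2607 × 0.1230 = 0.82376610 + 0.03206610 = 0.85583220
  P(H|E) = 0.82376610 / 0.85583220 = 0.9625

Final posterior: 0.9625


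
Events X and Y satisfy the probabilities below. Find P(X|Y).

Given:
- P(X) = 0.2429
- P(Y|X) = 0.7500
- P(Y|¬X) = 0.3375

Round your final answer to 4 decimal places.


Bayes' theorem: P(X|Y) = P(Y|X) × P(X) / P(Y)

Step 1: Calculate P(Y) using law of total probability
P(Y) = P(Y|X)P(X) + P(Y|¬X)P(¬X)
     = 0.7500 × 0.2429 + 0.3375 × 0.7571
     = 0.18217500 + 0.25552125
     = 0.43769625

Step 2: Apply Bayes' theorem
P(X|Y) = P(Y|X) × P(X) / P(Y)
       = 0.18217500 / 0.43769625
       = 0.4162


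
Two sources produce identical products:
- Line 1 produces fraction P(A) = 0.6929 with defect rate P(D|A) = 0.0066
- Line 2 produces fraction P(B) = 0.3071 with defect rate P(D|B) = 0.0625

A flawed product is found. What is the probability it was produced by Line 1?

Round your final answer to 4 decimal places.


Let A = from Line 1, D = flawed

Given:
- P(A) = 0.6929, P(B) = 0.3071
- P(D|A) = 0.0066, P(D|B) = 0.0625

Step 1: Find P(D)
P(D) = P(D|A)P(A) + P(D|B)P(B)
     = 0.0066 × 0.6929 + 0.0625 × 0.3071
     = 0.00457314 + 0.01919375
     = 0.02376689

Step 2: Apply Bayes' theorem
P(A|D) = P(D|A)P(A) / P(D)
       = 0.00457314 / 0.02376689
       = 0.1924


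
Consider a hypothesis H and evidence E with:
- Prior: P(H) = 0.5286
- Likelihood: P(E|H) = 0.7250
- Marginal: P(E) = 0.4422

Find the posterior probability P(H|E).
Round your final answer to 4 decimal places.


Using Bayes' theorem:

P(H|E) = P(E|H) × P(H) / P(E)
       = 0.7250 × 0.5286 / 0.4422
       = 0.38323500 / 0.4422
       = 0.8667

The evidence strengthens our belief in H.
Prior: 0.5286 → Posterior: 0.8667
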